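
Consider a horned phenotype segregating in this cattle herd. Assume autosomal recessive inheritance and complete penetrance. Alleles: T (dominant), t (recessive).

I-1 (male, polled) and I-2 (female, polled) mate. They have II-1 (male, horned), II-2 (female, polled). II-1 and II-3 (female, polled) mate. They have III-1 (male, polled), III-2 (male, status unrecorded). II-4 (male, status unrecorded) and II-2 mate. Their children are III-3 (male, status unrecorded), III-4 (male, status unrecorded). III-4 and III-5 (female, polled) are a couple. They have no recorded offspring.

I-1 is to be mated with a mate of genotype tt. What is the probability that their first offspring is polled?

1/2

I-1 is polled so carries T and passed t to II-1 (tt), so I-1 is Tt.
The cross gives 1/2 Tt : 1/2 tt, so P(offspring is polled) = 1/2.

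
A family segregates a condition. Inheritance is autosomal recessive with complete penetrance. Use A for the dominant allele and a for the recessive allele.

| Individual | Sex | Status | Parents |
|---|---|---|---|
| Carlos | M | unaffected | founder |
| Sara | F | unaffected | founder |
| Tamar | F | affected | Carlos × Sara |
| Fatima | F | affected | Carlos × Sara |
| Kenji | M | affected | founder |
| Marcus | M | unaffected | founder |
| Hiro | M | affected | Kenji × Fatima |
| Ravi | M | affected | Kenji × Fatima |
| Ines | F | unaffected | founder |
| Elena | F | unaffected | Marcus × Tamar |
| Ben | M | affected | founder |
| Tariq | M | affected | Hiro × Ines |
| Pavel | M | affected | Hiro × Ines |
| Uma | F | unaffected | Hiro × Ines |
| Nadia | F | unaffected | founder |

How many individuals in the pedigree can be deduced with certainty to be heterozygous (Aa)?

5

Obligate heterozygotes: Carlos is unaffected so carries A and passed a to Tamar (aa), so Carlos is Aa; Sara is unaffected so carries A and passed a to Tamar (aa), so Sara is Aa; Ines is unaffected so carries A and passed a to Tariq (aa), so Ines is Aa; Elena is unaffected so carries A and received a from Tamar (aa), so Elena is Aa; Uma is unaffected so carries A and received a from Hiro (aa), so Uma is Aa.
Every other individual is either homozygous by phenotype or has at least one consistent homozygous assignment, so the count is 5.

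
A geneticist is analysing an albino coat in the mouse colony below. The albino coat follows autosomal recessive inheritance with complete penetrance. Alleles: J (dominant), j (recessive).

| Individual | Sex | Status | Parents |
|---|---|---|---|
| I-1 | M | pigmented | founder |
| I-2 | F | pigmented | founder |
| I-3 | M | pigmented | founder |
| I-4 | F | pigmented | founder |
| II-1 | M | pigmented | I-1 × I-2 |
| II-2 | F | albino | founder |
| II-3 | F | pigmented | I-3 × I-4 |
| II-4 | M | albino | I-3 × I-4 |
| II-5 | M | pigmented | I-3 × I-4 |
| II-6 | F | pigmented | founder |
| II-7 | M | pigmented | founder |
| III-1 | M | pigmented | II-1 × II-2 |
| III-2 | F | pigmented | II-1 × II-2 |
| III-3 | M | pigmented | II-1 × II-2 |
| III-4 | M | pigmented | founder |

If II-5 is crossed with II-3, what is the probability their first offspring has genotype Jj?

I-3 is pigmented so carries J and passed j to II-4 (jj), so I-3 is Jj.
I-4 is pigmented so carries J and passed j to II-4 (jj), so I-4 is Jj.
II-5 is a pigmented offspring of I-3 (Jj) × I-4 (Jj), whose cross gives 1/4 JJ : 1/2 Jj : 1/4 jj; conditioning on being pigmented, II-5 is JJ with probability 1/3, Jj with probability 2/3.
II-3 is a pigmented offspring of I-3 (Jj) × I-4 (Jj), whose cross gives 1/4 JJ : 1/2 Jj : 1/4 jj; conditioning on being pigmented, II-3 is JJ with probability 1/3, Jj with probability 2/3.
Summing over parental genotype combinations, P(offspring has genotype Jj) = 2/9·1/2 + 2/9·1/2 + 4/9·1/2 = 4/9.

4/9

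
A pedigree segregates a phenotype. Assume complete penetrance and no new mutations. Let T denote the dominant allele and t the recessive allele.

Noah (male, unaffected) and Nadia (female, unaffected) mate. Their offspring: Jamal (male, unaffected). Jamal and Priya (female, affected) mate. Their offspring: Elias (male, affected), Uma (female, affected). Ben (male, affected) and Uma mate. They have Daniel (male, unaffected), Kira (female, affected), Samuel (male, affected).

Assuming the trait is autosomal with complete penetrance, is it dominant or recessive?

Ben and Uma are both affected yet have an unaffected child Daniel. Under a recessive model two affected parents are homozygous and every child would be affected, so the trait cannot be recessive.

dominant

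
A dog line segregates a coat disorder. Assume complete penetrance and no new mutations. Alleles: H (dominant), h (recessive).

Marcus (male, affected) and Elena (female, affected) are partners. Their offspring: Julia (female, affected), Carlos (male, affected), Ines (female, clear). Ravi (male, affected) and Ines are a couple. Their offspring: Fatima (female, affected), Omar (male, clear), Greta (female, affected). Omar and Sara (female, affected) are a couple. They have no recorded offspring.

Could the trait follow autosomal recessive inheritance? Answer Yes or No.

Under autosomal recessive, Ines (clear, female) cannot arise from Marcus (affected) × Elena (affected).

No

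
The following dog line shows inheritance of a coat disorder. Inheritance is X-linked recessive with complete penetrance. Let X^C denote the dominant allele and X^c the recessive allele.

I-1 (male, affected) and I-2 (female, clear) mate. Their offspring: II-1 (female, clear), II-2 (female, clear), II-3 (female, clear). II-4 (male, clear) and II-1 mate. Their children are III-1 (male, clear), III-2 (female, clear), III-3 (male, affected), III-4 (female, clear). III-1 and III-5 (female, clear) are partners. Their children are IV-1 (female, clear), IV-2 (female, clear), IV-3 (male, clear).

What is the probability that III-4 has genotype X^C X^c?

II-4 is clear, so II-4 is X^C Y.
II-1 is clear so carries C and received c from I-1 (X^c Y), so II-1 is X^C X^c.
Their cross gives offspring ratios 1/2 X^C X^C : 1/2 X^C X^c. Conditioning on III-4 being clear, P(X^C X^c) = 1/2 / 1 = 1/2.

1/2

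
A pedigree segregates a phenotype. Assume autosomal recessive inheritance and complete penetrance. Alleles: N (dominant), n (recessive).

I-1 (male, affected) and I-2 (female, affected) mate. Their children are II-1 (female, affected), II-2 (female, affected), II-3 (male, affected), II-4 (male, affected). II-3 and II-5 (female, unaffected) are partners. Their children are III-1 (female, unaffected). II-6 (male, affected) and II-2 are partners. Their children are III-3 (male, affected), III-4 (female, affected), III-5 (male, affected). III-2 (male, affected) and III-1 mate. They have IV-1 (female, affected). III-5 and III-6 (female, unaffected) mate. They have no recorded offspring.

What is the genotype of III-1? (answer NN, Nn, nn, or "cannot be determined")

From phenotype alone, III-1 is NN or Nn.
III-1 is unaffected so carries N and received n from II-3 (nn), so III-1 is Nn.

Nn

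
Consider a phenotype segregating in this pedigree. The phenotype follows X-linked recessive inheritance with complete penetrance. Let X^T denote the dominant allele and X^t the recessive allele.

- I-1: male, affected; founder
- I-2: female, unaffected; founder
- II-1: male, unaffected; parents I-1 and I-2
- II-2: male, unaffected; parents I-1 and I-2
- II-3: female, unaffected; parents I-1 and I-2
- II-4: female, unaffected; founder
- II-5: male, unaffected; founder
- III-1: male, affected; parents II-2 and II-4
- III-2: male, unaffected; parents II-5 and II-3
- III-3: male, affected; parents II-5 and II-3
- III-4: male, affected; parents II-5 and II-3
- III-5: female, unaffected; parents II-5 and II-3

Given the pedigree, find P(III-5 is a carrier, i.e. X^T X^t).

II-5 is unaffected, so II-5 is X^T Y.
II-3 is unaffected so carries T and received t from I-1 (X^t Y), so II-3 is X^T X^t.
Their cross gives offspring ratios 1/2 X^T X^T : 1/2 X^T X^t. Conditioning on III-5 being unaffected, P(X^T X^t) = 1/2 / 1 = 1/2.

1/2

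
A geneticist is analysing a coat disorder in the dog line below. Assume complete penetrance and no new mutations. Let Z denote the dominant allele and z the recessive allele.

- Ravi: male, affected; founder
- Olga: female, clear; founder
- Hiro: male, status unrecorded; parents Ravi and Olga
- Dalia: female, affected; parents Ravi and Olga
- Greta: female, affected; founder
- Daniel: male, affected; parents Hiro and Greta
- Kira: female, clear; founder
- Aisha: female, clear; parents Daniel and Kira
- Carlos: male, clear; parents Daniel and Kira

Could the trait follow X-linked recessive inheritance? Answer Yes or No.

A consistent assignment under X-linked recessive exists: Ravi X^z Y, Olga X^Z X^z, Hiro X^Z Y, Dalia X^z X^z, Greta X^z X^z, Daniel X^z Y, Kira X^Z X^Z, Aisha X^Z X^z, Carlos X^Z Y.
In this assignment every recorded phenotype matches its genotype and every non-founder's genotype is obtainable from its parents' genotypes, so the pedigree is consistent.

Yes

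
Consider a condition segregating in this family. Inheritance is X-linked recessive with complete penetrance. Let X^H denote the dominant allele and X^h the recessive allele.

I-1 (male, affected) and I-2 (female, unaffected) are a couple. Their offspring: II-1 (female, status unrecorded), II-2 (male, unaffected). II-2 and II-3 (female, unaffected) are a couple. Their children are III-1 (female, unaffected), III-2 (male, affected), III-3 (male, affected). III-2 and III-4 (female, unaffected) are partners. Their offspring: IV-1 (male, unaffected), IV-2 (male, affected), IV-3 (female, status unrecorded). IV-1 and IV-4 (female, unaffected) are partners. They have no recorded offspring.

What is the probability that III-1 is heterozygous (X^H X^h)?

II-2 is unaffected, so II-2 is X^H Y.
II-3 is unaffected so carries H and passed h to III-2 (X^h Y), so II-3 is X^H X^h.
Their cross gives offspring ratios 1/2 X^H X^H : 1/2 X^H X^h. Conditioning on III-1 being unaffected, P(X^H X^h) = 1/2 / 1 = 1/2.

1/2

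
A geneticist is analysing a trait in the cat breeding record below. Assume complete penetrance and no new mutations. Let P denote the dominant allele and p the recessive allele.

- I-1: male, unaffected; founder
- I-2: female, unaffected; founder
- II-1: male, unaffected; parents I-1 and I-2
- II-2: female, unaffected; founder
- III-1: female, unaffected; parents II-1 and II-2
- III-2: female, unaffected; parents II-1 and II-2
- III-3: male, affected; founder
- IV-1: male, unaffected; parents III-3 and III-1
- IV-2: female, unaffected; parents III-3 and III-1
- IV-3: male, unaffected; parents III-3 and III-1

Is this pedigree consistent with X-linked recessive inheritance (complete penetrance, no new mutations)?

Yes

A consistent assignment under X-linked recessive exists: I-1 X^P Y, I-2 X^P X^P, II-1 X^P Y, II-2 X^P X^P, III-1 X^P X^P, III-2 X^P X^P, III-3 X^p Y, IV-1 X^P Y, IV-2 X^P X^p, IV-3 X^P Y.
In this assignment every recorded phenotype matches its genotype and every non-founder's genotype is obtainable from its parents' genotypes, so the pedigree is consistent.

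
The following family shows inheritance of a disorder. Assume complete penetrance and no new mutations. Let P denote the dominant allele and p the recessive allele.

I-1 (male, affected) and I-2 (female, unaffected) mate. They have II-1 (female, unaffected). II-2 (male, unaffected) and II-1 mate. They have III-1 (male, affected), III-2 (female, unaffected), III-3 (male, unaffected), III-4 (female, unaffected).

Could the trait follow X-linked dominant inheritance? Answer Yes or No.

Under X-linked dominant, II-1 (unaffected, female) cannot arise from I-1 (affected) × I-2 (unaffected).

No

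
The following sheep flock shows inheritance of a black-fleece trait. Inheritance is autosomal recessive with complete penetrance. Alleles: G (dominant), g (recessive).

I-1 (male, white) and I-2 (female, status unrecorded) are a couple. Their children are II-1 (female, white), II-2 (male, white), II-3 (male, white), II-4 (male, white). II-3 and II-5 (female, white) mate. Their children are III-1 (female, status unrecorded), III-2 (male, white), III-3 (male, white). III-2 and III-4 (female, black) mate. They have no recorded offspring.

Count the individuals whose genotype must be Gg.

0

No individual's genotype is forced to Gg by the pedigree, so the count is 0.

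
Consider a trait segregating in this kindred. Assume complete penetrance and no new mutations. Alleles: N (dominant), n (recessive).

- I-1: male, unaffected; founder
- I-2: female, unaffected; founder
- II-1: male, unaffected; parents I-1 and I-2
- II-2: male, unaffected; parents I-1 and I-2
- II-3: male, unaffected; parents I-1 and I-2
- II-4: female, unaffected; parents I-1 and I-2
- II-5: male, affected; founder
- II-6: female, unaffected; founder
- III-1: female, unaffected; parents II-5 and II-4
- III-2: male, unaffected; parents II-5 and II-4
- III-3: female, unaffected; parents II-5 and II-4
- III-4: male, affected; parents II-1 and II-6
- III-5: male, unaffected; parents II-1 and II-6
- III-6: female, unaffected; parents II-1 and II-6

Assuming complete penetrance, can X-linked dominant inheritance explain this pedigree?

Under X-linked dominant, III-1 (unaffected, female) cannot arise from II-5 (affected) × II-4 (unaffected).

No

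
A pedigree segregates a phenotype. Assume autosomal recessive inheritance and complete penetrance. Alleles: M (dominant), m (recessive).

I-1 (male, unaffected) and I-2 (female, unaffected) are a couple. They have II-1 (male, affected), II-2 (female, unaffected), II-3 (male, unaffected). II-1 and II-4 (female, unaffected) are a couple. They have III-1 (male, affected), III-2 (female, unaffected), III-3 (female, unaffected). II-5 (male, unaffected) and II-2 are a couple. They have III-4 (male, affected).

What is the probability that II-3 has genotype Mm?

2/3

I-1 is unaffected so carries M and passed m to II-1 (mm), so I-1 is Mm.
I-2 is unaffected so carries M and passed m to II-1 (mm), so I-2 is Mm.
Their cross gives offspring ratios 1/4 MM : 1/2 Mm : 1/4 mm. Conditioning on II-3 being unaffected, P(Mm) = 1/2 / 3/4 = 2/3.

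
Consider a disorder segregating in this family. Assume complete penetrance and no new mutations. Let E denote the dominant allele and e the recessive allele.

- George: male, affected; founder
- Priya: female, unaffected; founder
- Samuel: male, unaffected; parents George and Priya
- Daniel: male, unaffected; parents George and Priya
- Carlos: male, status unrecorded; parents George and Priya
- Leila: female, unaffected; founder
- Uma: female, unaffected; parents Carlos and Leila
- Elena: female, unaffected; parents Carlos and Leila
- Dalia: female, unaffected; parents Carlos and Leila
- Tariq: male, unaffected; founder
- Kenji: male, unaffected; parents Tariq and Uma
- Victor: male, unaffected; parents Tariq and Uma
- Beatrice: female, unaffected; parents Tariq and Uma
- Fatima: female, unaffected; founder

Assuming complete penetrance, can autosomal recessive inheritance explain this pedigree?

A consistent assignment under autosomal recessive exists: George ee, Priya EE, Samuel Ee, Daniel Ee, Carlos Ee, Leila EE, Uma EE, Elena EE, Dalia EE, Tariq EE, Kenji EE, Victor EE, Beatrice EE, Fatima EE.
In this assignment every recorded phenotype matches its genotype and every non-founder's genotype is obtainable from its parents' genotypes, so the pedigree is consistent.

Yes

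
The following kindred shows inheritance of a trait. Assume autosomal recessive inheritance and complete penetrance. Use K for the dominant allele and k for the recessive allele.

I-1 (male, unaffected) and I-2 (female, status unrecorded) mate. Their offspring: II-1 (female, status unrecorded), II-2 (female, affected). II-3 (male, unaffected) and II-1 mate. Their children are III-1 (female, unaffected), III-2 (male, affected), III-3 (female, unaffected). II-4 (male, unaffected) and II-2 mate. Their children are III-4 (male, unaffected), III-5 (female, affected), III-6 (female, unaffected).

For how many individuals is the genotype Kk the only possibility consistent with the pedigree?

Obligate heterozygotes: I-1 is unaffected so carries K and passed k to II-2 (kk), so I-1 is Kk; II-3 is unaffected so carries K and passed k to III-2 (kk), so II-3 is Kk; II-4 is unaffected so carries K and passed k to III-5 (kk), so II-4 is Kk; III-4 is unaffected so carries K and received k from II-2 (kk), so III-4 is Kk; III-6 is unaffected so carries K and received k from II-2 (kk), so III-6 is Kk.
Every other individual is either homozygous by phenotype or has at least one consistent homozygous assignment, so the count is 5.

5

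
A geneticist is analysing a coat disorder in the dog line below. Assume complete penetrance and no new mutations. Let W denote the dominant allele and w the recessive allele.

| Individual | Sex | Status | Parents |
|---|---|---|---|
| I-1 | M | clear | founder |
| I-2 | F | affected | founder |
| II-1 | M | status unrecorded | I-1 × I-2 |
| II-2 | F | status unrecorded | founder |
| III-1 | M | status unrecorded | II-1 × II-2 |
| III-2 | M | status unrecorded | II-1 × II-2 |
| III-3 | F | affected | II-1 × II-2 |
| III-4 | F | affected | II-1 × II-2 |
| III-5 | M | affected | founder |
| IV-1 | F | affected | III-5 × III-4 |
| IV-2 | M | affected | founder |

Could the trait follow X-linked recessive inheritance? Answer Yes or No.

Yes

A consistent assignment under X-linked recessive exists: I-1 X^W Y, I-2 X^w X^w, II-1 X^w Y, II-2 X^W X^w, III-1 X^W Y, III-2 X^W Y, III-3 X^w X^w, III-4 X^w X^w, III-5 X^w Y, IV-1 X^w X^w, IV-2 X^w Y.
In this assignment every recorded phenotype matches its genotype and every non-founder's genotype is obtainable from its parents' genotypes, so the pedigree is consistent.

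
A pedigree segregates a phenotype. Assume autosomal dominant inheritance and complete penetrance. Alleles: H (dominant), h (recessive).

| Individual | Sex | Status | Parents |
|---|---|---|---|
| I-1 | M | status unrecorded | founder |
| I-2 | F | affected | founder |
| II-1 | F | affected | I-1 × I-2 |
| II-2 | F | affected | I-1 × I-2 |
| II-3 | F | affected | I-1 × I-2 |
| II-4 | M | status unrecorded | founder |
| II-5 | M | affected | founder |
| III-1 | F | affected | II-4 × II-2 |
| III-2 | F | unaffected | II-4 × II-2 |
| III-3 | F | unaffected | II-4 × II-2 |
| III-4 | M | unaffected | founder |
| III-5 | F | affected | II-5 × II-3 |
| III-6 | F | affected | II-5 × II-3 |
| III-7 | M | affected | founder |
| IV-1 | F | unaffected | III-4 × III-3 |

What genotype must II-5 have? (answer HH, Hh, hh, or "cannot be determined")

II-5's phenotype allows HH or Hh, and no parent or child forces a single allele at both positions; consistent genotype assignments exist with II-5 as HH or Hh.

cannot be determined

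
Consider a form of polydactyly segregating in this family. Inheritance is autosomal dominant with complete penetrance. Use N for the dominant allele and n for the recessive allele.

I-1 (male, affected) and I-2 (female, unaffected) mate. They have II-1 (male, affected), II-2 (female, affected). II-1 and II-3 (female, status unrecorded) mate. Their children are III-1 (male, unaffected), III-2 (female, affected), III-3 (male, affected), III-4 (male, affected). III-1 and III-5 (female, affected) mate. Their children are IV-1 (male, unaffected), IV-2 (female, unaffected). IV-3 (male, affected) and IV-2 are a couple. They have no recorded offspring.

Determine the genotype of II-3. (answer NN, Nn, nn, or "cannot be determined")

II-3's phenotype is unrecorded, and no parent or child forces a single allele at both positions; consistent genotype assignments exist with II-3 as Nn or nn.

cannot be determined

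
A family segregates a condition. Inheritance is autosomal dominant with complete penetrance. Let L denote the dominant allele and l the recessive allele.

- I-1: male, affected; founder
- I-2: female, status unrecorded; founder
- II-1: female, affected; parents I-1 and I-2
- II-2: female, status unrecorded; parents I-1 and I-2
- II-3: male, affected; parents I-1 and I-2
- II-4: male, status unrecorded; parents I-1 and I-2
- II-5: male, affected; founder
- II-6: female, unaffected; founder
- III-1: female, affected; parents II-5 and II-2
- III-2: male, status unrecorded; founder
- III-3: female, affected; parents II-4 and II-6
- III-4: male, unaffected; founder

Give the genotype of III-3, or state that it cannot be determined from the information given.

From phenotype alone, III-3 is LL or Ll.
III-3 is affected so carries L and received l from II-6 (ll), so III-3 is Ll.

Ll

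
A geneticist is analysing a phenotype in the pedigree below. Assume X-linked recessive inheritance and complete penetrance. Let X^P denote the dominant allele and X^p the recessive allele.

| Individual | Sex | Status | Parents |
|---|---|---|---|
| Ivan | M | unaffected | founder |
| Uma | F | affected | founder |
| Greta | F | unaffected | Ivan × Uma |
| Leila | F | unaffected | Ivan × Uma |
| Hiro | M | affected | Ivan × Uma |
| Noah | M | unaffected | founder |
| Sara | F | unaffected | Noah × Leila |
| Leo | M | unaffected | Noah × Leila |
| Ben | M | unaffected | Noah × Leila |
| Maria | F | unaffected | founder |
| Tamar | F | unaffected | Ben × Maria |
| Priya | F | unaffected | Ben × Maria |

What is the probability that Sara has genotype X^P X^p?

1/2

Noah is unaffected, so Noah is X^P Y.
Leila is unaffected so carries P and received p from Uma (X^p X^p), so Leila is X^P X^p.
Their cross gives offspring ratios 1/2 X^P X^P : 1/2 X^P X^p. Conditioning on Sara being unaffected, P(X^P X^p) = 1/2 / 1 = 1/2.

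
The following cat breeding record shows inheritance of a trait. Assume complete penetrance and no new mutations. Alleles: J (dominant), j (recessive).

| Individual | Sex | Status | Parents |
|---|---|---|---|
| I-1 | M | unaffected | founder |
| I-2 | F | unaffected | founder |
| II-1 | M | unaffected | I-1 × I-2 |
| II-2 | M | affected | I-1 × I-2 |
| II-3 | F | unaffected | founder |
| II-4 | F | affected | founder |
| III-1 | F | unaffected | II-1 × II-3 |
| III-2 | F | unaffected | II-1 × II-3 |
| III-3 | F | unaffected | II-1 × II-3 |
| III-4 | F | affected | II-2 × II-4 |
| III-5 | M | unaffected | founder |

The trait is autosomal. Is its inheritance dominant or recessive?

I-1 and I-2 are both unaffected yet have an affected child II-2. Under dominance, an affected child requires at least one affected parent, so the trait cannot be dominant.

recessive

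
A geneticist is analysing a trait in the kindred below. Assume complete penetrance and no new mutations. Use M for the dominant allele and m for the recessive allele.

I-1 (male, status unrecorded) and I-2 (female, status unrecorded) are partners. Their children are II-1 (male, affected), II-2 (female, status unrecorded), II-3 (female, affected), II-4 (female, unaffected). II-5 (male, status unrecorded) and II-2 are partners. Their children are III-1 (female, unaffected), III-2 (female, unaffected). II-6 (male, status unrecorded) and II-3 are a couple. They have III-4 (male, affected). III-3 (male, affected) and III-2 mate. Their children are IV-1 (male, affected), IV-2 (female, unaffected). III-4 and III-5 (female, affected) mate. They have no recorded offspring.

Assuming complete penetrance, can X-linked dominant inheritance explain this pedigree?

No

Under X-linked dominant, IV-1 (affected, male) cannot arise from III-3 (affected) × III-2 (unaffected).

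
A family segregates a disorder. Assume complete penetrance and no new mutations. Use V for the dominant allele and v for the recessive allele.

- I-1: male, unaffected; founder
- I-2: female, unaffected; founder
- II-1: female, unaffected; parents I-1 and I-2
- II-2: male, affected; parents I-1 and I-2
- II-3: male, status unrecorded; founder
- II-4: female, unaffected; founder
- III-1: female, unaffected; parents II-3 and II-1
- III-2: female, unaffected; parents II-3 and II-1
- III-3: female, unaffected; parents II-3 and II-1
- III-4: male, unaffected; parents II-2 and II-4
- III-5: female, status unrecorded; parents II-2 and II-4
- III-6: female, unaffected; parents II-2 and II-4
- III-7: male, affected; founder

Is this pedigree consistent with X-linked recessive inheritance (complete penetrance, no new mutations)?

A consistent assignment under X-linked recessive exists: I-1 X^V Y, I-2 X^V X^v, II-1 X^V X^V, II-2 X^v Y, II-3 X^V Y, II-4 X^V X^V, III-1 X^V X^V, III-2 X^V X^V, III-3 X^V X^V, III-4 X^V Y, III-5 X^V X^v, III-6 X^V X^v, III-7 X^v Y.
In this assignment every recorded phenotype matches its genotype and every non-founder's genotype is obtainable from its parents' genotypes, so the pedigree is consistent.

Yes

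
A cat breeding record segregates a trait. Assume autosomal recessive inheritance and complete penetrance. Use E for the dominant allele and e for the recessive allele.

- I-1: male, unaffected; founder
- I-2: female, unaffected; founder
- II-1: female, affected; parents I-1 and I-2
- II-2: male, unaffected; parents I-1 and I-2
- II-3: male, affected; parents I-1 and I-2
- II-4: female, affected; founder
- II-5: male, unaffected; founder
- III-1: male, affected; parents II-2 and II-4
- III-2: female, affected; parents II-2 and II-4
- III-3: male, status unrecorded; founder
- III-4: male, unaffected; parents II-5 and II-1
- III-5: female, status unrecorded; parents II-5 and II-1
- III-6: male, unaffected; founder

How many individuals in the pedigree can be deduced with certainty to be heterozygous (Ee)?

Obligate heterozygotes: I-1 is unaffected so carries E and passed e to II-1 (ee), so I-1 is Ee; I-2 is unaffected so carries E and passed e to II-1 (ee), so I-2 is Ee; II-2 is unaffected so carries E and passed e to III-1 (ee), so II-2 is Ee; III-4 is unaffected so carries E and received e from II-1 (ee), so III-4 is Ee.
Every other individual is either homozygous by phenotype or has at least one consistent homozygous assignment, so the count is 4.

4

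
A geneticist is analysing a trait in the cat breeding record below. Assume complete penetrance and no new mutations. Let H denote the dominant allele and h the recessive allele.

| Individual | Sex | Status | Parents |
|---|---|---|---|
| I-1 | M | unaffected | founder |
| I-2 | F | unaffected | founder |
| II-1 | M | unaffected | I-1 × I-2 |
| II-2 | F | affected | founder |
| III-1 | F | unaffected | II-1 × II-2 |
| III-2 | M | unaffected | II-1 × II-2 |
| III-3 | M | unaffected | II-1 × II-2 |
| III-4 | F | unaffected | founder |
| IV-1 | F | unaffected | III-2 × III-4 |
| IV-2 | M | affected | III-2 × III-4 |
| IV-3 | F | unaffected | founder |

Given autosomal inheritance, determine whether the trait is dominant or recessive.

recessive

III-2 and III-4 are both unaffected yet have an affected child IV-2. Under dominance, an affected child requires at least one affected parent, so the trait cannot be dominant.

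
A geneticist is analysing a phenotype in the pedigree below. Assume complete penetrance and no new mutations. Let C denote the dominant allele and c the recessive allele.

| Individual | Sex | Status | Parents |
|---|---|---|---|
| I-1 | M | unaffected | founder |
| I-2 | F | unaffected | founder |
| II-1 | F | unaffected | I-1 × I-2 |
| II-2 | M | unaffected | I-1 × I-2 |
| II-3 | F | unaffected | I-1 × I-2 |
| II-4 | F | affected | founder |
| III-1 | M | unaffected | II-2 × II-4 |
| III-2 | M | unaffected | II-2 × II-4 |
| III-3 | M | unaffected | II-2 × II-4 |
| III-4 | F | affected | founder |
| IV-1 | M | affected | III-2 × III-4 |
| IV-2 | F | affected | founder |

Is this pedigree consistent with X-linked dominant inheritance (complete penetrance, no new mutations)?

Yes

A consistent assignment under X-linked dominant exists: I-1 X^c Y, I-2 X^c X^c, II-1 X^c X^c, II-2 X^c Y, II-3 X^c X^c, II-4 X^C X^c, III-1 X^c Y, III-2 X^c Y, III-3 X^c Y, III-4 X^C X^C, IV-1 X^C Y, IV-2 X^C X^C.
In this assignment every recorded phenotype matches its genotype and every non-founder's genotype is obtainable from its parents' genotypes, so the pedigree is consistent.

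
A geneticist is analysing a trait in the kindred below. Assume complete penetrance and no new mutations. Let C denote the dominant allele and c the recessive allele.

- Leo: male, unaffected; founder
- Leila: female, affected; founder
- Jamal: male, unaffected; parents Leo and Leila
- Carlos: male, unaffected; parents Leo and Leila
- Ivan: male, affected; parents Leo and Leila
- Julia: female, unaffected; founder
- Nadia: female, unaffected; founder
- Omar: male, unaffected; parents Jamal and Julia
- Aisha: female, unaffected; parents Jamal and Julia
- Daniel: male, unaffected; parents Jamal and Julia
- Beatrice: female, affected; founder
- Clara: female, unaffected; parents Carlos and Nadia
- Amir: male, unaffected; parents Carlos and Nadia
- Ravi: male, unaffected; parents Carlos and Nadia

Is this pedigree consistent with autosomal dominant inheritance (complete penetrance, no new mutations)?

Yes

A consistent assignment under autosomal dominant exists: Leo cc, Leila Cc, Jamal cc, Carlos cc, Ivan Cc, Julia cc, Nadia cc, Omar cc, Aisha cc, Daniel cc, Beatrice CC, Clara cc, Amir cc, Ravi cc.
In this assignment every recorded phenotype matches its genotype and every non-founder's genotype is obtainable from its parents' genotypes, so the pedigree is consistent.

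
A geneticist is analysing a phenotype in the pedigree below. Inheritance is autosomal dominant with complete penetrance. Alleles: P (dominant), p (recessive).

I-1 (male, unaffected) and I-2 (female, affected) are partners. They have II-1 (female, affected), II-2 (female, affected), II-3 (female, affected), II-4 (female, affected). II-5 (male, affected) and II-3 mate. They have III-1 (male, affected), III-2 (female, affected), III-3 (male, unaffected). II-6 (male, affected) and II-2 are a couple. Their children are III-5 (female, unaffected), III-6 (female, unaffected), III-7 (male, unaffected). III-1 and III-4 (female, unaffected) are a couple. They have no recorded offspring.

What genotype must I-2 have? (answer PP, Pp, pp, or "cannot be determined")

cannot be determined

I-2's phenotype allows PP or Pp, and no parent or child forces a single allele at both positions; consistent genotype assignments exist with I-2 as PP or Pp.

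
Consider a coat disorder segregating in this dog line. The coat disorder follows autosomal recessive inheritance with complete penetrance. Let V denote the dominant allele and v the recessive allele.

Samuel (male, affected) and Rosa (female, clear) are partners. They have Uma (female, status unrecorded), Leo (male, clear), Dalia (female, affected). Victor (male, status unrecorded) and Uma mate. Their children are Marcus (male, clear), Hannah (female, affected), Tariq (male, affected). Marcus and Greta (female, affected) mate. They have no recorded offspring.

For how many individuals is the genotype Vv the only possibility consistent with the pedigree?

2

Obligate heterozygotes: Rosa is clear so carries V and passed v to Dalia (vv), so Rosa is Vv; Leo is clear so carries V and received v from Samuel (vv), so Leo is Vv.
Every other individual is either homozygous by phenotype or has at least one consistent homozygous assignment, so the count is 2.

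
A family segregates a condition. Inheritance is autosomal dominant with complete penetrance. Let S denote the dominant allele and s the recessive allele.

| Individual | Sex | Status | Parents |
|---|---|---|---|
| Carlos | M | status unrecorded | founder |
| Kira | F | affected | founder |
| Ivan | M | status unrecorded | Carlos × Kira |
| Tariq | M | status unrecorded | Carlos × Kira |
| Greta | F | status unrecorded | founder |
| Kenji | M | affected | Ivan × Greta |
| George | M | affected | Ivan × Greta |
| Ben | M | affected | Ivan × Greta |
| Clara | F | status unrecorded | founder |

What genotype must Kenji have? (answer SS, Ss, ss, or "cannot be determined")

Kenji's phenotype allows SS or Ss, and no parent or child forces a single allele at both positions; consistent genotype assignments exist with Kenji as SS or Ss.

cannot be determined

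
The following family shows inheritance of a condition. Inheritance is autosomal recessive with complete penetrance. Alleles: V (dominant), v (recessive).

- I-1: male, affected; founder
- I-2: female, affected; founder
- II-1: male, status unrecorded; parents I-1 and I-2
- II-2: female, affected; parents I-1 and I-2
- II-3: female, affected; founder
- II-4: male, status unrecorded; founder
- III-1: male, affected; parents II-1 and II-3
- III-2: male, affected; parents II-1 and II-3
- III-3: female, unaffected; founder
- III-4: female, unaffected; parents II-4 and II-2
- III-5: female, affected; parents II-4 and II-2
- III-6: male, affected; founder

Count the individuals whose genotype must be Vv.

2

Obligate heterozygotes: II-4 passed V to III-4 (Vv, whose v came from II-2) and passed v to III-5 (vv), so II-4 is Vv; III-4 is unaffected so carries V and received v from II-2 (vv), so III-4 is Vv.
Every other individual is either homozygous by phenotype or has at least one consistent homozygous assignment, so the count is 2.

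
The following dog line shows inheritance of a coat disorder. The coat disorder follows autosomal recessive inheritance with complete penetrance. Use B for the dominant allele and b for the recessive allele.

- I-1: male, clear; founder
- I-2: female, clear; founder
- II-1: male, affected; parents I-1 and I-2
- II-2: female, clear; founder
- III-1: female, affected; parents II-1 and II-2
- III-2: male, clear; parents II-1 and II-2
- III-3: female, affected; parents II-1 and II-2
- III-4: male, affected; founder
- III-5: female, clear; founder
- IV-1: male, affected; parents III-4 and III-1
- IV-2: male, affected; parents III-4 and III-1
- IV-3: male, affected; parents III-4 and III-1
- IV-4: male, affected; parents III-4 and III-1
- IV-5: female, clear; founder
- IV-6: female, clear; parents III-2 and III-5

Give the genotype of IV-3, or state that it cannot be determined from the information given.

bb

IV-3 is affected, so IV-3 is bb.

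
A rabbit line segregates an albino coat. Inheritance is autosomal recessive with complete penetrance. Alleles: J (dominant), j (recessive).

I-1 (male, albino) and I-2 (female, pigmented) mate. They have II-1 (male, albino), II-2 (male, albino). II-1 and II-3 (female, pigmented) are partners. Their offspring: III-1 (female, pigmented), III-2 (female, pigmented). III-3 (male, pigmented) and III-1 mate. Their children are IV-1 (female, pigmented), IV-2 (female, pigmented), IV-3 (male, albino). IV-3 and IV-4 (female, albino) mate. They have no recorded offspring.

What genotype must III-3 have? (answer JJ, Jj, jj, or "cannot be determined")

From phenotype alone, III-3 is JJ or Jj.
III-3 is pigmented so carries J and passed j to IV-3 (jj), so III-3 is Jj.

Jj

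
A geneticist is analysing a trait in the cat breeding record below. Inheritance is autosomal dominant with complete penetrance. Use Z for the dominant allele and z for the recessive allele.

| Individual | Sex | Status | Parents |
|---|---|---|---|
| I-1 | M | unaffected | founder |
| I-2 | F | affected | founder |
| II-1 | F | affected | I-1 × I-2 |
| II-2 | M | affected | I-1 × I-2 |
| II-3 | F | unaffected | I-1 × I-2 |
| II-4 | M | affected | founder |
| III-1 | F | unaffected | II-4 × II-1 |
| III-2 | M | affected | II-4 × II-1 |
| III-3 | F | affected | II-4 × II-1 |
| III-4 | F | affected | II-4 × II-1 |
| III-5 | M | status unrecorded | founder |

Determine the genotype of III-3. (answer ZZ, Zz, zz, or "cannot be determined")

cannot be determined

III-3's phenotype allows ZZ or Zz, and no parent or child forces a single allele at both positions; consistent genotype assignments exist with III-3 as ZZ or Zz.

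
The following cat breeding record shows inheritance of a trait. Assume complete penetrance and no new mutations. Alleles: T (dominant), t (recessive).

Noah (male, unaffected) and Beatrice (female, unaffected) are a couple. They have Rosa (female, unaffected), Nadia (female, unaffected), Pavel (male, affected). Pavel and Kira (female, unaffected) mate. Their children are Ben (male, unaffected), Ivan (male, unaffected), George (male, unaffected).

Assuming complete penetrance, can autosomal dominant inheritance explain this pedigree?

Under autosomal dominant, Pavel (affected, male) cannot arise from Noah (unaffected) × Beatrice (unaffected).

No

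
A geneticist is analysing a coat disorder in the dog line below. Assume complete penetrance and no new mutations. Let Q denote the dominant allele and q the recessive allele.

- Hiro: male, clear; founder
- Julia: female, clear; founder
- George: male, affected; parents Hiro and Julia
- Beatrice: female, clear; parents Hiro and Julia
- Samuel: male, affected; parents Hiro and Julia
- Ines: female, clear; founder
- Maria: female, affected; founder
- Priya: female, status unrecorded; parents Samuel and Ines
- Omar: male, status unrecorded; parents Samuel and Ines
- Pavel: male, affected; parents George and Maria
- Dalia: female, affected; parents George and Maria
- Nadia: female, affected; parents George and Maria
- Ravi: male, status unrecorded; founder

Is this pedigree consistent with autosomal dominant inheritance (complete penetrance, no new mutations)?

No

Under autosomal dominant, George (affected, male) cannot arise from Hiro (clear) × Julia (clear).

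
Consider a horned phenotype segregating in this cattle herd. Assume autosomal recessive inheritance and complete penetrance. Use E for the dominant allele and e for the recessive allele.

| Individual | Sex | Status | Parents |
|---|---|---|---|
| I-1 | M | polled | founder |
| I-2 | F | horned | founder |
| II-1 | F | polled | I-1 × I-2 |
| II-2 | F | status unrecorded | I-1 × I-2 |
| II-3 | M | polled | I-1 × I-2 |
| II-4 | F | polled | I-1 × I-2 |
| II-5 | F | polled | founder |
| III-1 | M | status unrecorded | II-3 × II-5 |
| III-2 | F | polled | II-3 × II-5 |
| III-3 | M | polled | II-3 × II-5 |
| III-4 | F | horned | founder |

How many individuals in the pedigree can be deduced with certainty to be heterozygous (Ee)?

3

Obligate heterozygotes: II-1 is polled so carries E and received e from I-2 (ee), so II-1 is Ee; II-3 is polled so carries E and received e from I-2 (ee), so II-3 is Ee; II-4 is polled so carries E and received e from I-2 (ee), so II-4 is Ee.
Every other individual is either homozygous by phenotype or has at least one consistent homozygous assignment, so the count is 3.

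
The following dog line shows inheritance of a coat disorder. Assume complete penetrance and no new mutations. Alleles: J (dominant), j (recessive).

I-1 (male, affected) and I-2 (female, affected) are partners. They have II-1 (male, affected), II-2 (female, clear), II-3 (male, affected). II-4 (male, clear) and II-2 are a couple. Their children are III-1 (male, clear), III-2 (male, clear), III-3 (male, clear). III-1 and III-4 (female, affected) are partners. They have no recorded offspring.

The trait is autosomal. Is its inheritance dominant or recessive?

dominant

I-1 and I-2 are both affected yet have a clear child II-2. Under a recessive model two affected parents are homozygous and every child would be affected, so the trait cannot be recessive.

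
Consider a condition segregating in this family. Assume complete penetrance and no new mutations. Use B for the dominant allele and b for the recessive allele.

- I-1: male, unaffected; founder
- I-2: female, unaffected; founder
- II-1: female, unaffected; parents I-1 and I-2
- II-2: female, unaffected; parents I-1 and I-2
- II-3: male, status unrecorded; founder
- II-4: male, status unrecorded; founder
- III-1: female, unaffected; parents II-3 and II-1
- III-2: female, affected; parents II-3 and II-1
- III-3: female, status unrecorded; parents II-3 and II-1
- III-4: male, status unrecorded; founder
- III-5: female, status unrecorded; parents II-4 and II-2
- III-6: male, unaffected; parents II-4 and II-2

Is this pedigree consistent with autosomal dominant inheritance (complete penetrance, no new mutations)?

A consistent assignment under autosomal dominant exists: I-1 bb, I-2 bb, II-1 bb, II-2 bb, II-3 Bb, II-4 Bb, III-1 bb, III-2 Bb, III-3 Bb, III-4 BB, III-5 Bb, III-6 bb.
In this assignment every recorded phenotype matches its genotype and every non-founder's genotype is obtainable from its parents' genotypes, so the pedigree is consistent.

Yes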